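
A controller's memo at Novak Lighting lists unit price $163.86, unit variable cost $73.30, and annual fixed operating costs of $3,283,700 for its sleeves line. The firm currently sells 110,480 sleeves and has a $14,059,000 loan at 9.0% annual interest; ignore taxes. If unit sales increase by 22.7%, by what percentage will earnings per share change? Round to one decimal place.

+41.6%

Contribution at this volume is 110,480 × $90.56 = $10,005,068.80.
EBIT = $10,005,068.80 − $3,283,700 = $6,721,368.80.
Interest = $1,265,310.00, so EBIT − I = $5,456,058.80.
DCL = total CM / (EBIT − I) = $10,005,068.80 / $5,456,058.80 = 1.8338.
%ΔEPS = DCL × %ΔSales = 1.8338 × +22.7% = +41.6%.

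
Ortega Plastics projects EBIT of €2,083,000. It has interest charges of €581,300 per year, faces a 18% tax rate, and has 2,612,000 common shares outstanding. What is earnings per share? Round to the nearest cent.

Interest = €581,300.00, so EBT = €2,083,000 − €581,300.00 = €1,501,700.00.
Net income = €1,501,700.00 × (1 − 0.18) = €1,231,394.00.
Per share: €1,231,394.00 / 2,612,000 shares = €0.47.

€0.47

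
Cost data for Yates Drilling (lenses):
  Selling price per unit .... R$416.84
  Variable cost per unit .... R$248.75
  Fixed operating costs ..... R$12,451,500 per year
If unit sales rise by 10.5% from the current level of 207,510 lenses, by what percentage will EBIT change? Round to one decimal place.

Total contribution margin = 207,510 × R$168.09 = R$34,880,355.90.
EBIT = R$34,880,355.90 − R$12,451,500 = R$22,428,855.90.
Degree of operating leverage = R$34,880,355.90 / R$22,428,855.90 = 1.5552.
Operating income changes by 1.5552 × +10.5% = +16.3%.

+16.3%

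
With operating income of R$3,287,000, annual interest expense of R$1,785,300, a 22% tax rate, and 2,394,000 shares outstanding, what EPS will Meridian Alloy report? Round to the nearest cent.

R$0.49

Pre-tax income = R$3,287,000 − R$1,785,300.00 = R$1,501,700.00.
After tax at 22%: net income = R$1,501,700.00 × 0.78 = R$1,171,326.00.
EPS = R$1,171,326.00 ÷ 2,394,000 = R$0.49.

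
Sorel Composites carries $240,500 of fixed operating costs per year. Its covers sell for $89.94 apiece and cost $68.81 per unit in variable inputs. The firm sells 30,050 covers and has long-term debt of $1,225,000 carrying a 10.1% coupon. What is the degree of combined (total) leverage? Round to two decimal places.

Total contribution margin = 30,050 × $21.13 = $634,956.50.
Operating income = contribution − fixed costs = $634,956.50 − $240,500 = $394,456.50. Interest = $123,725.00, so EBIT − I = $270,731.50.
DCL = contribution ÷ (EBIT − I) = $634,956.50 ÷ $270,731.50 = 2.3453.

2.35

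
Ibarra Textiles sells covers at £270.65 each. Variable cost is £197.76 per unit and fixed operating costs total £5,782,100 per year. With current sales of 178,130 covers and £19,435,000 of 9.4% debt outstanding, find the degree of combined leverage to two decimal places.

Total contribution margin = 178,130 × £72.89 = £12,983,895.70.
Subtracting fixed costs: EBIT = £12,983,895.70 − £5,782,100 = £7,201,795.70. Interest = £1,826,890.00, so EBIT − I = £5,374,905.70.
Degree of total leverage = total CM / (EBIT − interest) = £12,983,895.70 / £5,374,905.70 = 2.4157.

2.42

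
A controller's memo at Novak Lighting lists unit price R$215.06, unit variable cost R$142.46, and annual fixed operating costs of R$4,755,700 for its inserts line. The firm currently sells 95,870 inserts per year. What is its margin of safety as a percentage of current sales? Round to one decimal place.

31.7%

Unit CM = price − variable cost = R$215.06 − R$142.46 = R$72.60. Break-even units = R$4,755,700 ÷ R$72.60 = 65,505.51; break-even revenue = 65,505.51 × R$215.06 = R$14,087,614.90.
Current sales = 95,870 × R$215.06 = R$20,617,802.20.
Margin of safety = (R$20,617,802.20 − R$14,087,614.90) ÷ R$20,617,802.20 = 31.7%.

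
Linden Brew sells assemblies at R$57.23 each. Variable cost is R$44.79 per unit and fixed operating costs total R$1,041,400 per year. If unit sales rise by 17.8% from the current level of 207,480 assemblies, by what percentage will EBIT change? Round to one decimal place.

Total contribution margin = 207,480 × R$12.44 = R$2,581,051.20.
Subtracting fixed costs: EBIT = R$2,581,051.20 − R$1,041,400 = R$1,539,651.20.
So DOL = total CM / EBIT = R$2,581,051.20 / R$1,539,651.20 = 1.6764.
Operating income changes by 1.6764 × +17.8% = +29.8%.

+29.8%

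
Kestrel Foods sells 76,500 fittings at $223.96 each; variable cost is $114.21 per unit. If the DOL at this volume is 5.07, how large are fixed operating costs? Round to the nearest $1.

$6,739,884

Contribution at this volume is 76,500 × $109.75 = $8,395,875.00.
Since DOL = CM ÷ EBIT, EBIT = $8,395,875.00 ÷ 5.07 = $1,655,991.12.
And FC = contribution − EBIT = $8,395,875.00 − $1,655,991.12 = $6,739,884.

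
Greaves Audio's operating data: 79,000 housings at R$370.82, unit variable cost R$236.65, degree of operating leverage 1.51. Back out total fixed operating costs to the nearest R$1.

At 79,000 units, contribution = 79,000 × R$134.17 = R$10,599,430.00.
DOL = contribution / EBIT, so EBIT = R$10,599,430.00 / 1.51 = R$7,019,490.07.
And FC = contribution − EBIT = R$10,599,430.00 − R$7,019,490.07 = R$3,579,940.

R$3,579,940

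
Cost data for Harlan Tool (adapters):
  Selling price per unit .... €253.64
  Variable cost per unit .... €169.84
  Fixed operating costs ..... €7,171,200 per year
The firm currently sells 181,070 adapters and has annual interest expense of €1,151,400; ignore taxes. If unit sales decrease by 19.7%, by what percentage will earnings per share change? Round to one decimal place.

Contribution at this volume is 181,070 × €83.80 = €15,173,666.00.
Subtracting fixed costs: EBIT = €15,173,666.00 − €7,171,200 = €8,002,466.00.
After interest of €1,151,400.00, pre-tax earnings = €6,851,066.00.
DCL = total CM / (EBIT − I) = €15,173,666.00 / €6,851,066.00 = 2.2148.
%ΔEPS = DCL × %ΔSales = 2.2148 × -19.7% = -43.6%.

-43.6%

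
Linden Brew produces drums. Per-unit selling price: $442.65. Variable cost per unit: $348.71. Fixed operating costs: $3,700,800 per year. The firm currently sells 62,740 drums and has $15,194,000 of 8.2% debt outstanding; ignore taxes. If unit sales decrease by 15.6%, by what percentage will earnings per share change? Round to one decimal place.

At 62,740 units, contribution = 62,740 × $93.94 = $5,893,795.60.
Subtracting fixed costs: EBIT = $5,893,795.60 − $3,700,800 = $2,192,995.60.
Interest = $1,245,908.00, so EBIT − I = $947,087.60.
DCL = total CM / (EBIT − I) = $5,893,795.60 / $947,087.60 = 6.2231.
EPS therefore changes by 6.2231 × (-15.6%) = -97.1%.

-97.1%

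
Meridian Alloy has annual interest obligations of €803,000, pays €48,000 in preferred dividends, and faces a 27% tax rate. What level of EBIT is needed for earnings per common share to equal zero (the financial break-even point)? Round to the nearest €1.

€868,753

Grossing the preferred dividend up to pre-tax terms: €48,000 / (1 − 0.27) = €65,753.42.
EPS = 0 when EBIT covers interest plus the pre-tax preferred burden: €803,000 + €65,753.42 = €868,753.42.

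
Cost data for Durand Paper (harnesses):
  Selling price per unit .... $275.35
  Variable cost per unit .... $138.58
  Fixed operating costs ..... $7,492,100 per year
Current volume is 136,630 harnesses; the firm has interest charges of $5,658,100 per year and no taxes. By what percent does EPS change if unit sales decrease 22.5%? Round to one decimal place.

Total contribution margin = 136,630 × $136.77 = $18,686,885.10.
Operating income = contribution − fixed costs = $18,686,885.10 − $7,492,100 = $11,194,785.10.
After interest of $5,658,100.00, pre-tax earnings = $5,536,685.10.
DCL = total CM / (EBIT − I) = $18,686,885.10 / $5,536,685.10 = 3.3751.
%ΔEPS = DCL × %ΔSales = 3.3751 × -22.5% = -75.9%.

-75.9%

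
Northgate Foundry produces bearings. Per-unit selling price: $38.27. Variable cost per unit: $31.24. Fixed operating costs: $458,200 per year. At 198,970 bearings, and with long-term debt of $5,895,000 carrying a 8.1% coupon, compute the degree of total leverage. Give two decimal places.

3.02

Total contribution margin = 198,970 × $7.03 = $1,398,759.10.
EBIT = $1,398,759.10 − $458,200 = $940,559.10. Interest = $477,495.00, so EBIT − I = $463,064.10.
Degree of total leverage = total CM / (EBIT − interest) = $1,398,759.10 / $463,064.10 = 3.0207.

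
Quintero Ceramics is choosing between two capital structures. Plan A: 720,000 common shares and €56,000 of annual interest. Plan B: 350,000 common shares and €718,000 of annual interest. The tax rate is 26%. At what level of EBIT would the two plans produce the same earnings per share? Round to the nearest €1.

€1,344,216

At indifference, (EBIT − 56,000)(1 − t)/720,000 = (EBIT − 718,000)(1 − t)/350,000.
The (1 − t) factor cancels: (EBIT − 56,000) × 350,000 = (EBIT − 718,000) × 720,000.
EBIT × (720,000 − 350,000) = 718,000 × 720,000 − 56,000 × 350,000 = 497,360,000,000, so EBIT = 497,360,000,000 ÷ 370,000 = 1,344,216.22.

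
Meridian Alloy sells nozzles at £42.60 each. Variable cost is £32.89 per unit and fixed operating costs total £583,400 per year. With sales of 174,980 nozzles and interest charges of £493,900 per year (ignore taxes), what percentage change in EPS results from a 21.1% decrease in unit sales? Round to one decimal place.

Total contribution margin = 174,980 × £9.71 = £1,699,055.80.
Operating income = contribution − fixed costs = £1,699,055.80 − £583,400 = £1,115,655.80.
After interest of £493,900.00, pre-tax earnings = £621,755.80.
Degree of combined leverage = contribution ÷ (EBIT − I) = £1,699,055.80 ÷ £621,755.80 = 2.7327.
%ΔEPS = DCL × %ΔSales = 2.7327 × -21.1% = -57.7%.

-57.7%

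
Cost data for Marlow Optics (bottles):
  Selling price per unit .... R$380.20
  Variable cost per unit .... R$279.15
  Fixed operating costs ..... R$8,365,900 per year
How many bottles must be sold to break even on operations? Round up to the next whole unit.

82,790 bottles

Unit CM = price − variable cost = R$380.20 − R$279.15 = R$101.05.
Break-even Q = R$8,365,900 / R$101.05 = 82,789.71 → 82,790 bottles.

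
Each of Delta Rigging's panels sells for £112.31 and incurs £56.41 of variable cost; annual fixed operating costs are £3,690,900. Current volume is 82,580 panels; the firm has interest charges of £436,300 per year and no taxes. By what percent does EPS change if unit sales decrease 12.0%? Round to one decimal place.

At 82,580 units, contribution = 82,580 × £55.90 = £4,616,222.00.
Operating income = contribution − fixed costs = £4,616,222.00 − £3,690,900 = £925,322.00.
After interest of £436,300.00, pre-tax earnings = £489,022.00.
DCL = total CM / (EBIT − I) = £4,616,222.00 / £489,022.00 = 9.4397.
%ΔEPS = DCL × %ΔSales = 9.4397 × -12.0% = -113.3%.

-113.3%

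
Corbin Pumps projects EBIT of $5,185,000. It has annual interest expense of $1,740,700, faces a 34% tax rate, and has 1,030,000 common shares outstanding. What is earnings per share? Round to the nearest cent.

Pre-tax income = $5,185,000 − $1,740,700.00 = $3,444,300.00.
After tax at 34%: net income = $3,444,300.00 × 0.66 = $2,273,238.00.
EPS = $2,273,238.00 ÷ 1,030,000 = $2.21.

$2.21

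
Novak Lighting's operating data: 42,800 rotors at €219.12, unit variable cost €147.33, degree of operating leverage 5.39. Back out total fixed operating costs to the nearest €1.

€2,502,554

Total contribution margin = 42,800 × €71.79 = €3,072,612.00.
Since DOL = CM ÷ EBIT, EBIT = €3,072,612.00 ÷ 5.39 = €570,057.88.
And FC = contribution − EBIT = €3,072,612.00 − €570,057.88 = €2,502,554.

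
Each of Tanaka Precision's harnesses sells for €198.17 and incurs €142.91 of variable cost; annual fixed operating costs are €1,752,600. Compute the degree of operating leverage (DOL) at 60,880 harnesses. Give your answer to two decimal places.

Total contribution margin = 60,880 × €55.26 = €3,364,228.80.
Operating income = contribution − fixed costs = €3,364,228.80 − €1,752,600 = €1,611,628.80.
Degree of operating leverage = €3,364,228.80 / €1,611,628.80 = 2.0875.

2.09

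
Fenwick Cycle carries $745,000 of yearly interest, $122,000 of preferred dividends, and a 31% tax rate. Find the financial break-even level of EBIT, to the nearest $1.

$921,812

Grossing the preferred dividend up to pre-tax terms: $122,000 / (1 − 0.31) = $176,811.59.
EPS = 0 when EBIT covers interest plus the pre-tax preferred burden: $745,000 + $176,811.59 = $921,811.59.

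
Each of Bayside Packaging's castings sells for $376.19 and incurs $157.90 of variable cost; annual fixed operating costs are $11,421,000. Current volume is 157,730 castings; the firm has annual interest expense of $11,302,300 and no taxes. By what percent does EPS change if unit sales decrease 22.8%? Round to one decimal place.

-67.1%

Contribution at this volume is 157,730 × $218.29 = $34,430,881.70.
EBIT = $34,430,881.70 − $11,421,000 = $23,009,881.70.
After interest of $11,302,300.00, pre-tax earnings = $11,707,581.70.
DCL = total CM / (EBIT − I) = $34,430,881.70 / $11,707,581.70 = 2.9409.
%ΔEPS = DCL × %ΔSales = 2.9409 × -22.8% = -67.1%.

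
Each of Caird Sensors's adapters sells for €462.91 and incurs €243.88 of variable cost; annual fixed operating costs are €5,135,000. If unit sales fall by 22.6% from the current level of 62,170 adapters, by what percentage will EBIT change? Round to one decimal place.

-36.3%

Total contribution margin = 62,170 × €219.03 = €13,617,095.10.
EBIT = €13,617,095.10 − €5,135,000 = €8,482,095.10.
DOL = contribution ÷ EBIT = €13,617,095.10 ÷ €8,482,095.10 = 1.6054.
%ΔEBIT = DOL × %ΔSales = 1.6054 × -22.6% = -36.3%.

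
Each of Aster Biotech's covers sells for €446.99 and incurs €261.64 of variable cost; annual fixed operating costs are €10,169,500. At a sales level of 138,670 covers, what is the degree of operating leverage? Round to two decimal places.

1.65

At 138,670 units, contribution = 138,670 × €185.35 = €25,702,484.50.
Operating income = contribution − fixed costs = €25,702,484.50 − €10,169,500 = €15,532,984.50.
DOL = contribution ÷ EBIT = €25,702,484.50 ÷ €15,532,984.50 = 1.6547.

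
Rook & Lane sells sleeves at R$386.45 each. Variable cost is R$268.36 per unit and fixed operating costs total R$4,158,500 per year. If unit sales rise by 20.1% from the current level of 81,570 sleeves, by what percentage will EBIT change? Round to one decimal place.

Contribution at this volume is 81,570 × R$118.09 = R$9,632,601.30.
EBIT = R$9,632,601.30 − R$4,158,500 = R$5,474,101.30.
DOL = contribution ÷ EBIT = R$9,632,601.30 ÷ R$5,474,101.30 = 1.7597.
Operating income changes by 1.7597 × +20.1% = +35.4%.

+35.4%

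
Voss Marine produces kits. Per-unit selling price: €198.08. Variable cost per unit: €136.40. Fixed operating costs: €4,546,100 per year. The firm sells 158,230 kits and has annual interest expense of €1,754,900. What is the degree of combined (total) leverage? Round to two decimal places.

2.82

At 158,230 units, contribution = 158,230 × €61.68 = €9,759,626.40.
Subtracting fixed costs: EBIT = €9,759,626.40 − €4,546,100 = €5,213,526.40. Interest = €1,754,900.00.
DOL = €9,759,626.40 ÷ €5,213,526.40 = 1.8720; DFL = €5,213,526.40 ÷ €3,458,626.40 = 1.5074.
DCL = DOL × DFL = 1.8720 × 1.5074 = 2.8219.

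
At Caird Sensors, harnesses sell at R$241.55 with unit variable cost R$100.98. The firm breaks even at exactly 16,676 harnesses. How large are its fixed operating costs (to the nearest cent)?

Contribution margin per unit = R$241.55 − R$100.98 = R$140.57.
Since BE = FC / CM, FC = 16,676 × R$140.57 = R$2,344,145.32.

R$2,344,145.32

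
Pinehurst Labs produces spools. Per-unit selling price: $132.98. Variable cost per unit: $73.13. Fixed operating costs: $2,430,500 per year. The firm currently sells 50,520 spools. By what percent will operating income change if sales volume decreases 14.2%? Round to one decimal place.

Contribution at this volume is 50,520 × $59.85 = $3,023,622.00.
Operating income = contribution − fixed costs = $3,023,622.00 − $2,430,500 = $593,122.00.
So DOL = total CM / EBIT = $3,023,622.00 / $593,122.00 = 5.0978.
%ΔEBIT = DOL × %ΔSales = 5.0978 × -14.2% = -72.4%.

-72.4%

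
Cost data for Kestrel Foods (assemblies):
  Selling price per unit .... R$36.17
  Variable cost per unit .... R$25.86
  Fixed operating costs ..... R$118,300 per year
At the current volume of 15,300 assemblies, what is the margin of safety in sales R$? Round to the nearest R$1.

R$138,376

Each unit contributes R$36.17 − R$25.86 = R$10.31. Break-even units = R$118,300 ÷ R$10.31 = 11,474.30; break-even revenue = 11,474.30 × R$36.17 = R$415,025.32.
Current sales = 15,300 × R$36.17 = R$553,401.00.
Margin of safety = R$553,401.00 − R$415,025.32 = R$138,376.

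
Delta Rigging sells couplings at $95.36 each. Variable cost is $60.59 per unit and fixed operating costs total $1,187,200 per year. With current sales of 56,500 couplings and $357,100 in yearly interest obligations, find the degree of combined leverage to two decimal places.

4.68

Total contribution margin = 56,500 × $34.77 = $1,964,505.00.
EBIT = $1,964,505.00 − $1,187,200 = $777,305.00. Interest = $357,100.00, so EBIT − I = $420,205.00.
Degree of total leverage = total CM / (EBIT − interest) = $1,964,505.00 / $420,205.00 = 4.6751.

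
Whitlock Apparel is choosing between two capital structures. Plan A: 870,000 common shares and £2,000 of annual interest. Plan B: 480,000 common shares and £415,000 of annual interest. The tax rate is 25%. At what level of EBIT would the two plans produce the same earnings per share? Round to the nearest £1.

Set EPS_A = EPS_B: (EBIT − £2,000)(1 − 0.25) ÷ 870,000 = (EBIT − £415,000)(1 − 0.25) ÷ 480,000.
The (1 − t) factor cancels: (EBIT − 2,000) × 480,000 = (EBIT − 415,000) × 870,000.
Solving, EBIT = (415,000·870,000 − 2,000·480,000) / (870,000 − 480,000) = 360,090,000,000 / 390,000 = 923,307.69.

£923,308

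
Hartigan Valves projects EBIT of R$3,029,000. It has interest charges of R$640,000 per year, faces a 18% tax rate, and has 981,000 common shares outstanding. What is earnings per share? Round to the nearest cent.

R$2.00

Interest = R$640,000.00, so EBT = R$3,029,000 − R$640,000.00 = R$2,389,000.00.
After tax at 18%: net income = R$2,389,000.00 × 0.82 = R$1,958,980.00.
EPS = R$1,958,980.00 ÷ 981,000 = R$2.00.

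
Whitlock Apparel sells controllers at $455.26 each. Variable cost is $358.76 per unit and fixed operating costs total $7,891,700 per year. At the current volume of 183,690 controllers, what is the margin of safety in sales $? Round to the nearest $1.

$46,395,877

Each unit contributes $455.26 − $358.76 = $96.50. Break-even units = $7,891,700 ÷ $96.50 = 81,779.27; break-even revenue = 81,779.27 × $455.26 = $37,230,832.56.
Current sales = 183,690 × $455.26 = $83,626,709.40.
Margin of safety = $83,626,709.40 − $37,230,832.56 = $46,395,877.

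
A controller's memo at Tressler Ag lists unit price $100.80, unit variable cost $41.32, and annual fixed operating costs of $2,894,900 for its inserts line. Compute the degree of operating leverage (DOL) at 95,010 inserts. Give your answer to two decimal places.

At 95,010 units, contribution = 95,010 × $59.48 = $5,651,194.80.
EBIT = $5,651,194.80 − $2,894,900 = $2,756,294.80.
DOL = contribution ÷ EBIT = $5,651,194.80 ÷ $2,756,294.80 = 2.0503.

2.05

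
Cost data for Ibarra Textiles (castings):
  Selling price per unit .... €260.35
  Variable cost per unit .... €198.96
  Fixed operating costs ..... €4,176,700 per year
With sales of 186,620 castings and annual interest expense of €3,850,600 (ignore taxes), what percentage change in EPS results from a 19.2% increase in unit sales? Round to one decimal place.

Contribution at this volume is 186,620 × €61.39 = €11,456,601.80.
EBIT = €11,456,601.80 − €4,176,700 = €7,279,901.80.
Interest = €3,850,600.00, so EBIT − I = €3,429,301.80.
DCL = total CM / (EBIT − I) = €11,456,601.80 / €3,429,301.80 = 3.3408.
EPS therefore changes by 3.3408 × (+19.2%) = +64.1%.

+64.1%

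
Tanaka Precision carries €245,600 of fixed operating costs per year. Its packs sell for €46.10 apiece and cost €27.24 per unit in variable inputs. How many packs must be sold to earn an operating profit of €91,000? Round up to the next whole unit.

17,848 packs

Contribution margin per unit = €46.10 − €27.24 = €18.86.
Units = (FC + target) / CM = (€245,600 + €91,000) / €18.86 = 17,847.30, so 17,848 packs.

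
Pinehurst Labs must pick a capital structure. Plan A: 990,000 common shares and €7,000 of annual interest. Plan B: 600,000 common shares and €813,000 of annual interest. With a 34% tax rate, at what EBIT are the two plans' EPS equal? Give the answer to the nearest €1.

€2,053,000

At indifference, (EBIT − 7,000)(1 − t)/990,000 = (EBIT − 813,000)(1 − t)/600,000.
The (1 − t) factor cancels: (EBIT − 7,000) × 600,000 = (EBIT − 813,000) × 990,000.
Solving, EBIT = (813,000·990,000 − 7,000·600,000) / (990,000 − 600,000) = 800,670,000,000 / 390,000 = 2,053,000.00.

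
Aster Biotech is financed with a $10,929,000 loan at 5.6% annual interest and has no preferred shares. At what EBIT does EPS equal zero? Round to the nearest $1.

Annual interest = 5.6% × $10,929,000 = $612,024.00.
With no preferred dividends, EPS = 0 when EBIT exactly covers interest, so the financial break-even EBIT is $612,024.00.

$612,024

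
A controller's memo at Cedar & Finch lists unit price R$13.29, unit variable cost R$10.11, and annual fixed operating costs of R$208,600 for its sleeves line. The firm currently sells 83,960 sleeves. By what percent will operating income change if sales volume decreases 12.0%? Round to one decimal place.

-54.9%

Contribution at this volume is 83,960 × R$3.18 = R$266,992.80.
Operating income = contribution − fixed costs = R$266,992.80 − R$208,600 = R$58,392.80.
Degree of operating leverage = R$266,992.80 / R$58,392.80 = 4.5724.
So EBIT moves 4.5724 × (-12.0%) = -54.9%.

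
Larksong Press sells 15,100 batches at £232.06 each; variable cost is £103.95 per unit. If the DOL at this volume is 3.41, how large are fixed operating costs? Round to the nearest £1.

At 15,100 units, contribution = 15,100 × £128.11 = £1,934,461.00.
Since DOL = CM ÷ EBIT, EBIT = £1,934,461.00 ÷ 3.41 = £567,290.62.
And FC = contribution − EBIT = £1,934,461.00 − £567,290.62 = £1,367,170.

£1,367,170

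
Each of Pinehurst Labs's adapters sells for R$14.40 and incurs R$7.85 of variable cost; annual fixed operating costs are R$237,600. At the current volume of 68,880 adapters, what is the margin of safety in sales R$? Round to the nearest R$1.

Each unit contributes R$14.40 − R$7.85 = R$6.55. Break-even units = R$237,600 ÷ R$6.55 = 36,274.81; break-even revenue = 36,274.81 × R$14.40 = R$522,357.25.
Current sales = 68,880 × R$14.40 = R$991,872.00.
Margin of safety = R$991,872.00 − R$522,357.25 = R$469,515.

R$469,515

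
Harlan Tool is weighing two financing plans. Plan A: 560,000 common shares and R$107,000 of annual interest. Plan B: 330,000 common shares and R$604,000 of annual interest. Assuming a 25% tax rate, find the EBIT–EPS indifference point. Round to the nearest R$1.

R$1,317,087

Set EPS_A = EPS_B: (EBIT − R$107,000)(1 − 0.25) ÷ 560,000 = (EBIT − R$604,000)(1 − 0.25) ÷ 330,000.
The (1 − t) factor cancels: (EBIT − 107,000) × 330,000 = (EBIT − 604,000) × 560,000.
Solving, EBIT = (604,000·560,000 − 107,000·330,000) / (560,000 − 330,000) = 302,930,000,000 / 230,000 = 1,317,086.96.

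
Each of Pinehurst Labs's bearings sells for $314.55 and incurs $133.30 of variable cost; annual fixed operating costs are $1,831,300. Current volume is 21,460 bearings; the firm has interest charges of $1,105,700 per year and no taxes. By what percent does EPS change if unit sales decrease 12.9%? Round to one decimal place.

Total contribution margin = 21,460 × $181.25 = $3,889,625.00.
Operating income = contribution − fixed costs = $3,889,625.00 − $1,831,300 = $2,058,325.00.
Interest = $1,105,700.00, so EBIT − I = $952,625.00.
DCL = total CM / (EBIT − I) = $3,889,625.00 / $952,625.00 = 4.0831.
EPS therefore changes by 4.0831 × (-12.9%) = -52.7%.

-52.7%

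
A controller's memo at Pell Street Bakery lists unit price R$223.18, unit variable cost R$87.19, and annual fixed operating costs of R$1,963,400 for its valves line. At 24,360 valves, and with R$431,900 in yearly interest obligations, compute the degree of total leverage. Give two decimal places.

3.61

Total contribution margin = 24,360 × R$135.99 = R$3,312,716.40.
Operating income = contribution − fixed costs = R$3,312,716.40 − R$1,963,400 = R$1,349,316.40. Interest = R$431,900.00, so EBIT − I = R$917,416.40.
Degree of total leverage = total CM / (EBIT − interest) = R$3,312,716.40 / R$917,416.40 = 3.6109.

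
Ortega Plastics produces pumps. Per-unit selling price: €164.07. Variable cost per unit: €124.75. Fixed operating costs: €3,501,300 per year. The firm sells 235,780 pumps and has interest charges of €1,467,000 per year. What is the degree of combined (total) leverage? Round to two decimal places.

2.15

Total contribution margin = 235,780 × €39.32 = €9,270,869.60.
Operating income = contribution − fixed costs = €9,270,869.60 − €3,501,300 = €5,769,569.60. Interest = €1,467,000.00, so EBIT − I = €4,302,569.60.
DCL = contribution ÷ (EBIT − I) = €9,270,869.60 ÷ €4,302,569.60 = 2.1547.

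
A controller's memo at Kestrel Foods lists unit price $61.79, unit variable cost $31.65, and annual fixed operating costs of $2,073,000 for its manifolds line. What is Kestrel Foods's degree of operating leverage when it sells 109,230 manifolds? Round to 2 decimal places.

2.70

Contribution at this volume is 109,230 × $30.14 = $3,292,192.20.
EBIT = $3,292,192.20 − $2,073,000 = $1,219,192.20.
Degree of operating leverage = $3,292,192.20 / $1,219,192.20 = 2.7003.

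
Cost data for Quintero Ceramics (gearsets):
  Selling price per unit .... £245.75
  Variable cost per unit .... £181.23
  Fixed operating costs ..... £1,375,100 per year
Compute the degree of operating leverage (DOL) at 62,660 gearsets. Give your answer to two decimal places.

Contribution at this volume is 62,660 × £64.52 = £4,042,823.20.
Operating income = contribution − fixed costs = £4,042,823.20 − £1,375,100 = £2,667,723.20.
So DOL = total CM / EBIT = £4,042,823.20 / £2,667,723.20 = 1.5155.

1.52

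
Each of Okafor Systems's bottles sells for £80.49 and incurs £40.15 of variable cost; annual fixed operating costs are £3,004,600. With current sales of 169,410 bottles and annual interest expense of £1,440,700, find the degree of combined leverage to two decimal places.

At 169,410 units, contribution = 169,410 × £40.34 = £6,833,999.40.
EBIT = £6,833,999.40 − £3,004,600 = £3,829,399.40. Interest = £1,440,700.00.
DOL = £6,833,999.40 ÷ £3,829,399.40 = 1.7846; DFL = £3,829,399.40 ÷ £2,388,699.40 = 1.6031.
DCL = DOL × DFL = 1.7846 × 1.6031 = 2.8609.

2.86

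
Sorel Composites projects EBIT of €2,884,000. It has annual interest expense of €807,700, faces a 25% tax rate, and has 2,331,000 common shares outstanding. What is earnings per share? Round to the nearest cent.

€0.67

Pre-tax income = €2,884,000 − €807,700.00 = €2,076,300.00.
After tax at 25%: net income = €2,076,300.00 × 0.75 = €1,557,225.00.
EPS = €1,557,225.00 ÷ 2,331,000 = €0.67.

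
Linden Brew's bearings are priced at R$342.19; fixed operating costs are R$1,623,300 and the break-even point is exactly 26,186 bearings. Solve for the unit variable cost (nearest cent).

R$280.20

At break-even, FC = Q × (P − VC), so P − VC = R$1,623,300 ÷ 26,186 = R$61.9911.
Hence VC = price − CM = R$342.19 − R$61.9911 = R$280.20.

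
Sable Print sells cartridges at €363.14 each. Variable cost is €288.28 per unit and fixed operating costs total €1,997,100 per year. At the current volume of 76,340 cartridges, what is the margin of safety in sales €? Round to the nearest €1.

Contribution margin per unit = €363.14 − €288.28 = €74.86. Break-even units = €1,997,100 ÷ €74.86 = 26,677.80; break-even revenue = 26,677.80 × €363.14 = €9,687,775.77.
Current sales = 76,340 × €363.14 = €27,722,107.60.
Margin of safety = €27,722,107.60 − €9,687,775.77 = €18,034,332.

€18,034,332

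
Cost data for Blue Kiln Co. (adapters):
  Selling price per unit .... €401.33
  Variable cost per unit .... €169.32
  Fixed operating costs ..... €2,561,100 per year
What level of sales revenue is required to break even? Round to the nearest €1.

€4,430,181

CM per unit = €401.33 − €169.32 = €232.01; CM ratio = €232.01 / €401.33 = 0.5781.
Break-even revenue = fixed costs × price ÷ CM = €2,561,100 × €401.33 ÷ €232.01 = €4,430,181.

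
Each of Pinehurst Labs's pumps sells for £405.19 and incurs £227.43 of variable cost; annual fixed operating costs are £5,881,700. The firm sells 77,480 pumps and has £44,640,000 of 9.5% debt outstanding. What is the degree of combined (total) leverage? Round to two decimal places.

3.77

Total contribution margin = 77,480 × £177.76 = £13,772,844.80.
EBIT = £13,772,844.80 − £5,881,700 = £7,891,144.80. Interest = £4,240,800.00.
DOL = £13,772,844.80 ÷ £7,891,144.80 = 1.7454; DFL = £7,891,144.80 ÷ £3,650,344.80 = 2.1618.
DCL = DOL × DFL = 1.7454 × 2.1618 = 3.7732.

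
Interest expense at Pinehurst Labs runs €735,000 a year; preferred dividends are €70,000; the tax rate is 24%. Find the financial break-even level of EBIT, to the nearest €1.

€827,105

Grossing the preferred dividend up to pre-tax terms: €70,000 / (1 − 0.24) = €92,105.26.
EPS = 0 when EBIT covers interest plus the pre-tax preferred burden: €735,000 + €92,105.26 = €827,105.26.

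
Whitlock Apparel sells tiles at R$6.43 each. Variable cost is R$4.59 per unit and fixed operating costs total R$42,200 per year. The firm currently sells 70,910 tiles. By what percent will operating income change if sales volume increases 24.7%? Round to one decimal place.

+36.5%

Total contribution margin = 70,910 × R$1.84 = R$130,474.40.
Operating income = contribution − fixed costs = R$130,474.40 − R$42,200 = R$88,274.40.
Degree of operating leverage = R$130,474.40 / R$88,274.40 = 1.4781.
Operating income changes by 1.4781 × +24.7% = +36.5%.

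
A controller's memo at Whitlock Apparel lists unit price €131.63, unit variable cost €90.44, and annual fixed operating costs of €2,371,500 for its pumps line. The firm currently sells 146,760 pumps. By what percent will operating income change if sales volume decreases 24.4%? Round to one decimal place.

Total contribution margin = 146,760 × €41.19 = €6,045,044.40.
Subtracting fixed costs: EBIT = €6,045,044.40 − €2,371,500 = €3,673,544.40.
So DOL = total CM / EBIT = €6,045,044.40 / €3,673,544.40 = 1.6456.
Operating income changes by 1.6456 × -24.4% = -40.2%.

-40.2%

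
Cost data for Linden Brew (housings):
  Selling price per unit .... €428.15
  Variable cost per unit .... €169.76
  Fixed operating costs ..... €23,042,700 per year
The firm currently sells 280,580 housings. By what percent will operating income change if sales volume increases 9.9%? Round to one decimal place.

Total contribution margin = 280,580 × €258.39 = €72,499,066.20.
Operating income = contribution − fixed costs = €72,499,066.20 − €23,042,700 = €49,456,366.20.
Degree of operating leverage = €72,499,066.20 / €49,456,366.20 = 1.4659.
So EBIT moves 1.4659 × (+9.9%) = +14.5%.

+14.5%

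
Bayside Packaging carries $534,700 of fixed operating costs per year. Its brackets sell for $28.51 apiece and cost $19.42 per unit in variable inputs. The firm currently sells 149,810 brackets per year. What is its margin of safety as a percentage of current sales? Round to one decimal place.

60.7%

Contribution margin per unit = $28.51 − $19.42 = $9.09. Break-even units = $534,700 ÷ $9.09 = 58,822.88; break-even revenue = 58,822.88 × $28.51 = $1,677,040.37.
Actual sales revenue = 149,810 × $28.51 = $4,271,083.10.
Margin of safety = ($4,271,083.10 − $1,677,040.37) ÷ $4,271,083.10 = 60.7%.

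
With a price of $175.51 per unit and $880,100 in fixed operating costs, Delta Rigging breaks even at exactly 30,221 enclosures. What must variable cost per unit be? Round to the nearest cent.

Contribution per unit must be FC / Q = $880,100 / 30,221 = $29.1221.
Variable cost per unit = $175.51 − $29.1221 = $146.39.

$146.39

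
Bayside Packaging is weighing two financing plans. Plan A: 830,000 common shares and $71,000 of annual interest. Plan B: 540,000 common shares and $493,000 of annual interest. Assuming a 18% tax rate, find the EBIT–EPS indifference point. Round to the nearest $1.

Set EPS_A = EPS_B: (EBIT − $71,000)(1 − 0.18) ÷ 830,000 = (EBIT − $493,000)(1 − 0.18) ÷ 540,000.
Cancelling (1 − t) and cross-multiplying: 540,000·(EBIT − 71,000) = 830,000·(EBIT − 493,000).
EBIT × (830,000 − 540,000) = 493,000 × 830,000 − 71,000 × 540,000 = 370,850,000,000, so EBIT = 370,850,000,000 ÷ 290,000 = 1,278,793.10.

$1,278,793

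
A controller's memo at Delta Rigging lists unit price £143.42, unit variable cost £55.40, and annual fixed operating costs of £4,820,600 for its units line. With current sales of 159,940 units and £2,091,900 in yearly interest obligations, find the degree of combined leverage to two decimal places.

At 159,940 units, contribution = 159,940 × £88.02 = £14,077,918.80.
Operating income = contribution − fixed costs = £14,077,918.80 − £4,820,600 = £9,257,318.80. Interest = £2,091,900.00.
DOL = £14,077,918.80 ÷ £9,257,318.80 = 1.5207; DFL = £9,257,318.80 ÷ £7,165,418.80 = 1.2919.
Combined leverage = 1.5207 × 1.2919 = 1.9646.

1.96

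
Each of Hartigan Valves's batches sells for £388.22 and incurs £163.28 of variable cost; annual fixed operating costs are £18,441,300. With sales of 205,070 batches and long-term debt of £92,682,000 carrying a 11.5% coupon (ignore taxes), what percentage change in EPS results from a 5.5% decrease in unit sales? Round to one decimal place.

At 205,070 units, contribution = 205,070 × £224.94 = £46,128,445.80.
Operating income = contribution − fixed costs = £46,128,445.80 − £18,441,300 = £27,687,145.80.
Interest = £10,658,430.00, so EBIT − I = £17,028,715.80.
Degree of combined leverage = contribution ÷ (EBIT − I) = £46,128,445.80 ÷ £17,028,715.80 = 2.7089.
%ΔEPS = DCL × %ΔSales = 2.7089 × -5.5% = -14.9%.

-14.9%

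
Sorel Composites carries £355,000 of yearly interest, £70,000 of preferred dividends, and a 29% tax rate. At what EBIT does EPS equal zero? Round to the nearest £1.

Preferred dividends are paid after tax, so their pre-tax equivalent is £70,000 ÷ (1 − 0.29) = £98,591.55.
Financial break-even EBIT = interest + D_p ÷ (1 − t) = £355,000 + £98,591.55 = £453,591.55.

£453,592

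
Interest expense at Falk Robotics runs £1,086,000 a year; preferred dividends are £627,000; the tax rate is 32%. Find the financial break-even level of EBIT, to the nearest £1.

£2,008,059

Preferred dividends are paid after tax, so their pre-tax equivalent is £627,000 ÷ (1 − 0.32) = £922,058.82.
Financial break-even EBIT = interest + D_p ÷ (1 − t) = £1,086,000 + £922,058.82 = £2,008,058.82.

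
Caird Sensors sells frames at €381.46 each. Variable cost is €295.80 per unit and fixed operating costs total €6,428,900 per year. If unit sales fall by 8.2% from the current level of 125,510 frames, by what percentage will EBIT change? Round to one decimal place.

-20.4%

Total contribution margin = 125,510 × €85.66 = €10,751,186.60.
Subtracting fixed costs: EBIT = €10,751,186.60 − €6,428,900 = €4,322,286.60.
So DOL = total CM / EBIT = €10,751,186.60 / €4,322,286.60 = 2.4874.
So EBIT moves 2.4874 × (-8.2%) = -20.4%.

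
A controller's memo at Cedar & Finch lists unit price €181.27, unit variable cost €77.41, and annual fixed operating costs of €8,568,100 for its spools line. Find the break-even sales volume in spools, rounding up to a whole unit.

Contribution margin per unit = €181.27 − €77.41 = €103.86.
Break-even Q = €8,568,100 / €103.86 = 82,496.63 → 82,497 spools.

82,497 spools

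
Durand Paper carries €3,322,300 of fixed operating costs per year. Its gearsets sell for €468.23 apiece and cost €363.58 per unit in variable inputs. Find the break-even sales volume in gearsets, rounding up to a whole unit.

Contribution margin per unit = €468.23 − €363.58 = €104.65.
Units to break even: €3,322,300 ÷ €104.65 = 31,746.77, rounded up to 31,747.

31,747 gearsets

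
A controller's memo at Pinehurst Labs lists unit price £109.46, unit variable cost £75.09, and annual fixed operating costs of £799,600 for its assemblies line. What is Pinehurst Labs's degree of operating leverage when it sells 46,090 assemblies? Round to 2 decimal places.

At 46,090 units, contribution = 46,090 × £34.37 = £1,584,113.30.
Operating income = contribution − fixed costs = £1,584,113.30 − £799,600 = £784,513.30.
DOL = contribution ÷ EBIT = £1,584,113.30 ÷ £784,513.30 = 2.0192.

2.02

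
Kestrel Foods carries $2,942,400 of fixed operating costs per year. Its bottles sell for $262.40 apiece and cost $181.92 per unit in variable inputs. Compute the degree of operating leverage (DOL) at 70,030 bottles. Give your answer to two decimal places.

Contribution at this volume is 70,030 × $80.48 = $5,636,014.40.
Subtracting fixed costs: EBIT = $5,636,014.40 − $2,942,400 = $2,693,614.40.
Degree of operating leverage = $5,636,014.40 / $2,693,614.40 = 2.0924.

2.09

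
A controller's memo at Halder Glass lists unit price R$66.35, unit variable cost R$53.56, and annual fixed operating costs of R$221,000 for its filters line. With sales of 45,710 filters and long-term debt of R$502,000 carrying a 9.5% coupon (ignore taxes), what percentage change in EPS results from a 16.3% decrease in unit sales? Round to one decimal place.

-30.2%

Contribution at this volume is 45,710 × R$12.79 = R$584,630.90.
EBIT = R$584,630.90 − R$221,000 = R$363,630.90.
Interest = R$47,690.00, so EBIT − I = R$315,940.90.
Degree of combined leverage = contribution ÷ (EBIT − I) = R$584,630.90 ÷ R$315,940.90 = 1.8504.
%ΔEPS = DCL × %ΔSales = 1.8504 × -16.3% = -30.2%.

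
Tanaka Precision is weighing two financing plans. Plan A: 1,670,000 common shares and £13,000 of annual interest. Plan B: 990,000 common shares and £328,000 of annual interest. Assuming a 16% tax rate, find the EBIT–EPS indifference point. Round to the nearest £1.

At indifference, (EBIT − 13,000)(1 − t)/1,670,000 = (EBIT − 328,000)(1 − t)/990,000.
The (1 − t) factor cancels: (EBIT − 13,000) × 990,000 = (EBIT − 328,000) × 1,670,000.
Solving, EBIT = (328,000·1,670,000 − 13,000·990,000) / (1,670,000 − 990,000) = 534,890,000,000 / 680,000 = 786,602.94.

£786,603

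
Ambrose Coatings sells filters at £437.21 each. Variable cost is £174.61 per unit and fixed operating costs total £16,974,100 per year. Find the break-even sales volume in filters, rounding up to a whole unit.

64,639 filters

Each unit contributes £437.21 − £174.61 = £262.60.
Break-even Q = £16,974,100 / £262.60 = 64,638.61 → 64,639 filters.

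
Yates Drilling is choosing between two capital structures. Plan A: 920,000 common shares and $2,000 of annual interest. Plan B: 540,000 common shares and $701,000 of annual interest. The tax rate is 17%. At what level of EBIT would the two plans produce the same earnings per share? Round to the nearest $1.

$1,694,316

At indifference, (EBIT − 2,000)(1 − t)/920,000 = (EBIT − 701,000)(1 − t)/540,000.
Cancelling (1 − t) and cross-multiplying: 540,000·(EBIT − 2,000) = 920,000·(EBIT − 701,000).
EBIT × (920,000 − 540,000) = 701,000 × 920,000 − 2,000 × 540,000 = 643,840,000,000, so EBIT = 643,840,000,000 ÷ 380,000 = 1,694,315.79.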